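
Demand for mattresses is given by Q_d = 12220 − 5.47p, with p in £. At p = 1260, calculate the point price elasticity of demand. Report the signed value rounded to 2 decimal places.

dQ_d/dp = −5.47. At p = 1260, Q_d = 12220 − 5.47(1260) = 5327.8.
Ed = (dQ_d/dp)·(p/Q_d) = −5.47 × (1260/5327.8) = -1.2936…

-1.29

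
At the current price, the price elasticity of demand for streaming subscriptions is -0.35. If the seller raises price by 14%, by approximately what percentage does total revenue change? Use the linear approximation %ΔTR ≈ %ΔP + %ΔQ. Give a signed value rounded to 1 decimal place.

+9.1%

%ΔQ ≈ Ed × %ΔP = (-0.35) × (+14%) = -4.9000%
%ΔTR ≈ %ΔP + %ΔQ = (+14%) + (-4.9000%) = +9.1000%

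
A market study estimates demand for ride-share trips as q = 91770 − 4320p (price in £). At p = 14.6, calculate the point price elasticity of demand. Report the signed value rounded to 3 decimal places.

dq/dp = −4320. At p = 14.6, q = 91770 − 4320(14.6) = 28698.
Ed = (dq/dp)·(p/q) = −4320 × (14.6/28698) = -2.19778…

-2.198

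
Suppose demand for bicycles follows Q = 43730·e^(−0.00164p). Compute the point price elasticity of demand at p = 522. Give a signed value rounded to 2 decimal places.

dQ/dp = −0.00164·Q = -30.4672. At p = 522, Q = 18577.6.
Ed = (dQ/dp)·(p/Q) = (-30.4672) × (522/18577.6) = -0.8560…

-0.86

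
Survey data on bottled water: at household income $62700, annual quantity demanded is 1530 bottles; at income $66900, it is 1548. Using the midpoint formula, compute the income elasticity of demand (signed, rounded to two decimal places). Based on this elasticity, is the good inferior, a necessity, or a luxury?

%ΔQ = (1548 − 1530)/[( 1530 + 1548)/2] = 18/1539 = 0.011695…
%ΔIncome = (66900 − 62700)/[( 62700 + 66900)/2] = 4200/64800 = 0.064814…
E_income = (18/1539) / (4200/64800) = 0.1804…
0 < E_income < 1 ⇒ normal good, necessity.

0.18; necessity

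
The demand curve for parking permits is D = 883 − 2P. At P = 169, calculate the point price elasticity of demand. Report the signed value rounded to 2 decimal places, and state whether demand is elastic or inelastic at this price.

dD/dP = −2. At P = 169, D = 883 − 2(169) = 545.
Ed = (dD/dP)·(P/D) = −2 × (169/545) = -0.6201…
|Ed| = 0.62 < 1, so demand is inelastic.

-0.62; inelastic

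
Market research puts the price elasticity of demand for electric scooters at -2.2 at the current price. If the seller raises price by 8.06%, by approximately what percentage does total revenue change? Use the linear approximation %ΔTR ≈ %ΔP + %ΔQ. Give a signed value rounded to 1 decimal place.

-9.7%

%ΔQ ≈ Ed × %ΔP = (-2.2) × (+8.06%) = -17.7320%
%ΔTR ≈ %ΔP + %ΔQ = (+8.06%) + (-17.7320%) = -9.6720%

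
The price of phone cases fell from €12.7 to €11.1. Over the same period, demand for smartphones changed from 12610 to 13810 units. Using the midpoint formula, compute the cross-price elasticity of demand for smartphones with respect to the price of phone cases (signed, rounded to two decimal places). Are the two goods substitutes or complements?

-0.68; complements

%ΔQ_{smartphones} = (13810 − 12610)/avg = 1200/13210 = 0.090840…
%ΔP_{phone cases} = (11.1 − 12.7)/avg = -1.6/11.9 = -0.134453…
E_cross = (1200/13210) / (-1.6/11.9) = -0.6756…
E_cross < 0 ⇒ the goods are complements.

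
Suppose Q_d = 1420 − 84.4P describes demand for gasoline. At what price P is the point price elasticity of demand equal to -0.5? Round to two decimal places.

5.61

Ed = −84.4P/(1420 − 84.4P). Set this equal to -0.5:
84.4P = 0.5·(1420 − 84.4P) ⇒ 84.4P(1 + 0.5) = 0.5·1420
P = 0.5·1420 / (84.4·1.5) = 5.6082…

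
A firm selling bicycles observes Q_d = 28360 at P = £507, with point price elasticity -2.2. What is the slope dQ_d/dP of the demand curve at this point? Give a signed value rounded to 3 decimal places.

Ed = (dQ_d/dP)·(P/Q_d) ⇒ dQ_d/dP = Ed·Q_d/P = (-2.2)·28360/507 = -123.06114…

-123.061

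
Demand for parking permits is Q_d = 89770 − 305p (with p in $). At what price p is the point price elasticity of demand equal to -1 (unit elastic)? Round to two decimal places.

Ed = −305p/(89770 − 305p). Set this equal to -1:
305p = 1·(89770 − 305p) ⇒ 305p(1 + 1) = 1·89770
p = 1·89770 / (305·2) = 147.1639…

147.16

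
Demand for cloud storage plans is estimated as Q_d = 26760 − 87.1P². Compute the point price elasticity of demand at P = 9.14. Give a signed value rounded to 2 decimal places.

-0.75

dQ_d/dP = −2·87.1·P = -1592.188. At P = 9.14, Q_d = 19483.70084.
Ed = (dQ_d/dP)·(P/Q_d) = (-1592.188) × (9.14/19483.70084) = -0.7469…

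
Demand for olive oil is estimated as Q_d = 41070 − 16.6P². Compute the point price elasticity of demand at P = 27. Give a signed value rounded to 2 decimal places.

dQ_d/dP = −2·16.6·P = -896.4. At P = 27, Q_d = 28968.6.
Ed = (dQ_d/dP)·(P/Q_d) = (-896.4) × (27/28968.6) = -0.8354…

-0.84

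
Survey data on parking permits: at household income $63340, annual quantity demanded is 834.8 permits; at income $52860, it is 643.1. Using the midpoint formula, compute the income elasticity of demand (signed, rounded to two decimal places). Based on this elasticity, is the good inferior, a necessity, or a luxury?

1.44; luxury

%ΔQ = (643.1 − 834.8)/[( 834.8 + 643.1)/2] = -191.7/738.95 = -0.259422…
%ΔIncome = (52860 − 63340)/[( 63340 + 52860)/2] = -10480/58100 = -0.180378…
E_income = (-191.7/738.95) / (-10480/58100) = 1.4382…
E_income > 1 ⇒ normal good, luxury.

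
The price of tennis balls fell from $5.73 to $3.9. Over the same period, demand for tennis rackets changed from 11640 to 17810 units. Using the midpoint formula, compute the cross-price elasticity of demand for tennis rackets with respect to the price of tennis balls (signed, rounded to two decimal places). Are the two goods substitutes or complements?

-1.10; complements

%ΔQ_{tennis rackets} = (17810 − 11640)/avg = 6170/14725 = 0.419015…
%ΔP_{tennis balls} = (3.9 − 5.73)/avg = -1.83/4.815 = -0.380062…
E_cross = (6170/14725) / (-1.83/4.815) = -1.1024…
E_cross < 0 ⇒ the goods are complements.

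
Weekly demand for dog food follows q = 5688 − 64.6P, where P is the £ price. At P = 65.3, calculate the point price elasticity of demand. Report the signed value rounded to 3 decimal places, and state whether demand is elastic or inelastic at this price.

-2.870; elastic

dq/dP = −64.6. At P = 65.3, q = 5688 − 64.6(65.3) = 1469.62.
Ed = (dq/dP)·(P/q) = −64.6 × (65.3/1469.62) = -2.87038…
|Ed| = 2.870 > 1, so demand is elastic.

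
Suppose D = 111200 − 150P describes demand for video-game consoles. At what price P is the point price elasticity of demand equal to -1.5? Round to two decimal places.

444.80

Ed = −150P/(111200 − 150P). Set this equal to -1.5:
150P = 1.5·(111200 − 150P) ⇒ 150P(1 + 1.5) = 1.5·111200
P = 1.5·111200 / (150·2.5) = 444.8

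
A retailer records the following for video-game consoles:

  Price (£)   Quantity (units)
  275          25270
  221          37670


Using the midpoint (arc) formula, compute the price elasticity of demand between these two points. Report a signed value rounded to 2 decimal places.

%ΔQ = (37670 − 25270) / [(25270 + 37670)/2] = 12400/31470 = 0.394026…
%ΔP = (221 − 275) / [(275 + 221)/2] = -54/248 = -0.217741…
Arc Ed = %ΔQ / %ΔP = (12400/31470) / (-54/248) = -1.8096…

-1.81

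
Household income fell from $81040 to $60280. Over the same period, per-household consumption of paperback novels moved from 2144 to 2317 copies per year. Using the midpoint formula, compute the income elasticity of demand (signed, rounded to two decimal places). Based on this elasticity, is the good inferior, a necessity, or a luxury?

%ΔQ = (2317 − 2144)/[( 2144 + 2317)/2] = 173/2230.5 = 0.077561…
%ΔIncome = (60280 − 81040)/[( 81040 + 60280)/2] = -20760/70660 = -0.293801…
E_income = (173/2230.5) / (-20760/70660) = -0.2639…
E_income < 0 ⇒ inferior good.

-0.26; inferior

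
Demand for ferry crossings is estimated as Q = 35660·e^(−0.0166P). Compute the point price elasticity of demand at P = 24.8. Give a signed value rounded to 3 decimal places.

-0.412

dQ/dP = −0.0166·Q = -392.192. At P = 24.8, Q = 23626.
Ed = (dQ/dP)·(P/Q) = (-392.192) × (24.8/23626) = -0.41168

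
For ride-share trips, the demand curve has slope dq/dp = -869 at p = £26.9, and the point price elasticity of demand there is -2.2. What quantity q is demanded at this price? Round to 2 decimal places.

Ed = (dq/dp)·(p/q) ⇒ q = (dq/dp)·p/Ed = (-869)·26.9/(-2.2) = 10625.5

10625.50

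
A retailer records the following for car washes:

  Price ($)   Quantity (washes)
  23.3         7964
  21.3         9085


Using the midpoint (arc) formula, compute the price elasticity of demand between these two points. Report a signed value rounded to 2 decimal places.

-1.47

%ΔQ = (9085 − 7964) / [(7964 + 9085)/2] = 1121/8524.5 = 0.131503…
%ΔP = (21.3 − 23.3) / [(23.3 + 21.3)/2] = -2/22.3 = -0.089686…
Arc Ed = %ΔQ / %ΔP = (1121/8524.5) / (-2/22.3) = -1.4662…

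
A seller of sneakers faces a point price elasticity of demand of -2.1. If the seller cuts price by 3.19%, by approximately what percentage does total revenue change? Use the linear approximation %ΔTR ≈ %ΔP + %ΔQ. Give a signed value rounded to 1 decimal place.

+3.5%

%ΔQ ≈ Ed × %ΔP = (-2.1) × (-3.19%) = +6.6990%
%ΔTR ≈ %ΔP + %ΔQ = (-3.19%) + (+6.6990%) = +3.5090%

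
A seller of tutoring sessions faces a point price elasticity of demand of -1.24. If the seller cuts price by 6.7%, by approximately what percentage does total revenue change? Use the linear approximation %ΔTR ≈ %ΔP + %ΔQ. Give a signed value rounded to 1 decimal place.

+1.6%

%ΔQ ≈ Ed × %ΔP = (-1.24) × (-6.7%) = +8.3080%
%ΔTR ≈ %ΔP + %ΔQ = (-6.7%) + (+8.3080%) = +1.6080%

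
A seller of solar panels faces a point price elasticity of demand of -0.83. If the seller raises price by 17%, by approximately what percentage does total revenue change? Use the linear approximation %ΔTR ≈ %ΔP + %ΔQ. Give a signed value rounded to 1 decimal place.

%ΔQ ≈ Ed × %ΔP = (-0.83) × (+17%) = -14.1100%
%ΔTR ≈ %ΔP + %ΔQ = (+17%) + (-14.1100%) = +2.8900%

+2.9%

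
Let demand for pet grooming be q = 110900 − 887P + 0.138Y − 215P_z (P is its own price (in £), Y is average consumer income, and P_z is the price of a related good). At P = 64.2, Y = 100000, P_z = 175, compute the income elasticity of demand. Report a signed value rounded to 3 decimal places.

0.458

At the given values, q = 110900 − 887(64.2) + 0.138(100000) − 215(175) = 30129.6.
∂q/∂Y = 0.138.
E = (0.138) × (100000/30129.6) = 0.45802…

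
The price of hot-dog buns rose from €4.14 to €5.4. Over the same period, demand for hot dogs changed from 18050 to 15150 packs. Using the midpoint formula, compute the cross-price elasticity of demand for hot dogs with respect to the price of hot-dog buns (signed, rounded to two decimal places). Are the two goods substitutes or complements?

-0.66; complements

%ΔQ_{hot dogs} = (15150 − 18050)/avg = -2900/16600 = -0.174698…
%ΔP_{hot-dog buns} = (5.4 − 4.14)/avg = 1.26/4.77 = 0.264150…
E_cross = (-2900/16600) / (1.26/4.77) = -0.6613…
E_cross < 0 ⇒ the goods are complements.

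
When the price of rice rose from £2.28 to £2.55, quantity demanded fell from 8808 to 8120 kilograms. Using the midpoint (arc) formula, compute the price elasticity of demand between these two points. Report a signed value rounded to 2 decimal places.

-0.73

%ΔQ = (8120 − 8808) / [(8808 + 8120)/2] = -688/8464 = -0.081285…
%ΔP = (2.55 − 2.28) / [(2.28 + 2.55)/2] = 0.27/2.415 = 0.111801…
Arc Ed = %ΔQ / %ΔP = (-688/8464) / (0.27/2.415) = -0.7270…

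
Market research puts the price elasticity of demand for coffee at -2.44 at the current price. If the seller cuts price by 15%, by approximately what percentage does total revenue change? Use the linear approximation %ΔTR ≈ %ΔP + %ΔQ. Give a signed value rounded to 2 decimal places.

+21.60%

%ΔQ ≈ Ed × %ΔP = (-2.44) × (-15%) = +36.6000%
%ΔTR ≈ %ΔP + %ΔQ = (-15%) + (+36.6000%) = +21.6000%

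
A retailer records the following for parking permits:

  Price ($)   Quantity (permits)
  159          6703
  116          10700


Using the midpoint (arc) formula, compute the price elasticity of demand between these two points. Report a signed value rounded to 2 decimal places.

%ΔQ = (10700 − 6703) / [(6703 + 10700)/2] = 3997/8701.5 = 0.459346…
%ΔP = (116 − 159) / [(159 + 116)/2] = -43/137.5 = -0.312727…
Arc Ed = %ΔQ / %ΔP = (3997/8701.5) / (-43/137.5) = -1.4688…

-1.47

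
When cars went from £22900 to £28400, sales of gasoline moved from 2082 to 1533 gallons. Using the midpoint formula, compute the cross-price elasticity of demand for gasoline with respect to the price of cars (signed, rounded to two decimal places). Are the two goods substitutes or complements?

%ΔQ_{gasoline} = (1533 − 2082)/avg = -549/1807.5 = -0.303734…
%ΔP_{cars} = (28400 − 22900)/avg = 5500/25650 = 0.214424…
E_cross = (-549/1807.5) / (5500/25650) = -1.4165…
E_cross < 0 ⇒ the goods are complements.

-1.42; complements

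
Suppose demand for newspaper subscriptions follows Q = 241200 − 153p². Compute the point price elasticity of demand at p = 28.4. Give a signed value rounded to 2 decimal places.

-2.10

dQ/dp = −2·153·p = -8690.4. At p = 28.4, Q = 117796.32.
Ed = (dQ/dp)·(p/Q) = (-8690.4) × (28.4/117796.32) = -2.0952…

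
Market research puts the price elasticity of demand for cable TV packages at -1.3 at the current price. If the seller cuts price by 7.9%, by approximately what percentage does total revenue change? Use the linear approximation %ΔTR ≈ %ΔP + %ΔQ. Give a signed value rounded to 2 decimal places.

+2.37%

%ΔQ ≈ Ed × %ΔP = (-1.3) × (-7.9%) = +10.2700%
%ΔTR ≈ %ΔP + %ΔQ = (-7.9%) + (+10.2700%) = +2.3700%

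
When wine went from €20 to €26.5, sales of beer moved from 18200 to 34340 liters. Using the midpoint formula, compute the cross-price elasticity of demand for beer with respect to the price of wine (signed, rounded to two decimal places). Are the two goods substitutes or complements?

%ΔQ_{beer} = (34340 − 18200)/avg = 16140/26270 = 0.614389…
%ΔP_{wine} = (26.5 − 20)/avg = 6.5/23.25 = 0.279569…
E_cross = (16140/26270) / (6.5/23.25) = 2.1976…
E_cross > 0 ⇒ the goods are substitutes.

2.20; substitutes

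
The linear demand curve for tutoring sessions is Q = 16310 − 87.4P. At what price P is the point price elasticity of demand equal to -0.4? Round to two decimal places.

Ed = −87.4P/(16310 − 87.4P). Set this equal to -0.4:
87.4P = 0.4·(16310 − 87.4P) ⇒ 87.4P(1 + 0.4) = 0.4·16310
P = 0.4·16310 / (87.4·1.4) = 53.3180…

53.32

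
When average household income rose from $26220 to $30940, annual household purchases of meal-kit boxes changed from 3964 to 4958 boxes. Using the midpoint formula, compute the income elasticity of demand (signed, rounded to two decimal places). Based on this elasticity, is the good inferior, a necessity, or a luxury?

%ΔQ = (4958 − 3964)/[( 3964 + 4958)/2] = 994/4461 = 0.222819…
%ΔIncome = (30940 − 26220)/[( 26220 + 30940)/2] = 4720/28580 = 0.165150…
E_income = (994/4461) / (4720/28580) = 1.3491…
E_income > 1 ⇒ normal good, luxury.

1.35; luxury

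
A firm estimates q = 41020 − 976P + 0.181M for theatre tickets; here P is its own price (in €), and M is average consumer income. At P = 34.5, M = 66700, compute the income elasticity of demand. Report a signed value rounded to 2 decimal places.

At the given values, q = 41020 − 976(34.5) + 0.181(66700) = 19420.7.
∂q/∂M = 0.181.
E = (0.181) × (66700/19420.7) = 0.6216…

0.62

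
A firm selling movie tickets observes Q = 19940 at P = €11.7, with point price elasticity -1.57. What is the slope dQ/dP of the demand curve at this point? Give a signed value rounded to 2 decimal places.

Ed = (dQ/dP)·(P/Q) ⇒ dQ/dP = Ed·Q/P = (-1.57)·19940/11.7 = -2675.7094…

-2675.71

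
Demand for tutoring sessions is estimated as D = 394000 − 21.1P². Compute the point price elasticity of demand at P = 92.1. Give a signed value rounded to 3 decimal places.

dD/dP = −2·21.1·P = -3886.62. At P = 92.1, D = 215021.149.
Ed = (dD/dP)·(P/D) = (-3886.62) × (92.1/215021.149) = -1.66475…

-1.665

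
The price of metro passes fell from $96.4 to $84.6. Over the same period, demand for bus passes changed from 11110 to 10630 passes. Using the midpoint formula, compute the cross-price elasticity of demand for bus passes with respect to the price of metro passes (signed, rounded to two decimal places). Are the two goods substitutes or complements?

0.34; substitutes

%ΔQ_{bus passes} = (10630 − 11110)/avg = -480/10870 = -0.044158…
%ΔP_{metro passes} = (84.6 − 96.4)/avg = -11.8/90.5 = -0.130386…
E_cross = (-480/10870) / (-11.8/90.5) = 0.3386…
E_cross > 0 ⇒ the goods are substitutes.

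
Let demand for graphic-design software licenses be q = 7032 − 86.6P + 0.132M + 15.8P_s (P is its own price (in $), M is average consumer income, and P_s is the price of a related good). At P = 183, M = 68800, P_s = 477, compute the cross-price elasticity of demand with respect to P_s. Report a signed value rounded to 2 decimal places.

0.97

At the given values, q = 7032 − 86.6(183) + 0.132(68800) + 15.8(477) = 7802.4.
∂q/∂P_s = 15.8.
E = (15.8) × (477/7802.4) = 0.9659…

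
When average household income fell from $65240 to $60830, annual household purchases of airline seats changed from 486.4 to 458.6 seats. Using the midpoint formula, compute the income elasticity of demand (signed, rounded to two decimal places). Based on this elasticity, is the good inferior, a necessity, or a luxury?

%ΔQ = (458.6 − 486.4)/[( 486.4 + 458.6)/2] = -27.8/472.5 = -0.058835…
%ΔIncome = (60830 − 65240)/[( 65240 + 60830)/2] = -4410/63035 = -0.069961…
E_income = (-27.8/472.5) / (-4410/63035) = 0.8409…
0 < E_income < 1 ⇒ normal good, necessity.

0.84; necessity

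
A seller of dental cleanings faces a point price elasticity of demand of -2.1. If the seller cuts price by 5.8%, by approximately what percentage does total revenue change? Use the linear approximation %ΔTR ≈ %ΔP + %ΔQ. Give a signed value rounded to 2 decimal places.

%ΔQ ≈ Ed × %ΔP = (-2.1) × (-5.8%) = +12.1800%
%ΔTR ≈ %ΔP + %ΔQ = (-5.8%) + (+12.1800%) = +6.3800%

+6.38%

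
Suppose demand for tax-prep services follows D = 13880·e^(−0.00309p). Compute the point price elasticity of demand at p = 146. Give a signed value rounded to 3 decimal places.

-0.451

dD/dp = −0.00309·D = -27.3162. At p = 146, D = 8840.2.
Ed = (dD/dp)·(p/D) = (-27.3162) × (146/8840.2) = -0.45114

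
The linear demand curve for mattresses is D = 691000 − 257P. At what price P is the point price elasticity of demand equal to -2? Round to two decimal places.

Ed = −257P/(691000 − 257P). Set this equal to -2:
257P = 2·(691000 − 257P) ⇒ 257P(1 + 2) = 2·691000
P = 2·691000 / (257·3) = 1792.4773…

1792.48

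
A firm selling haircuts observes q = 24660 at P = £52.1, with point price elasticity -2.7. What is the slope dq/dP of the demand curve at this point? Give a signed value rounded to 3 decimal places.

Ed = (dq/dP)·(P/q) ⇒ dq/dP = Ed·q/P = (-2.7)·24660/52.1 = -1277.96545…

-1277.965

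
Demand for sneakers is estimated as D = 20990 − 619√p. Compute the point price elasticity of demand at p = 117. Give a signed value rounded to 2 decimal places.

-0.23

dD/dp = −619/(2√p) = -28.6133. At p = 117, D = 14294.5.
Ed = (dD/dp)·(p/D) = (-28.6133) × (117/14294.5) = -0.2341…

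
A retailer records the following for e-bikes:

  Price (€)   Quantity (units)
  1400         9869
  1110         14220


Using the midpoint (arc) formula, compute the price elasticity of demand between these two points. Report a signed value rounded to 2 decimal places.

-1.56

%ΔQ = (14220 − 9869) / [(9869 + 14220)/2] = 4351/12044.5 = 0.361243…
%ΔP = (1110 − 1400) / [(1400 + 1110)/2] = -290/1255 = -0.231075…
Arc Ed = %ΔQ / %ΔP = (4351/12044.5) / (-290/1255) = -1.5633…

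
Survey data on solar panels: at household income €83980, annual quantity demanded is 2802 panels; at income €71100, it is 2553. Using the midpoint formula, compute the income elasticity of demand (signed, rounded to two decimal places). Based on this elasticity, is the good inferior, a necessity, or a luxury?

%ΔQ = (2553 − 2802)/[( 2802 + 2553)/2] = -249/2677.5 = -0.092997…
%ΔIncome = (71100 − 83980)/[( 83980 + 71100)/2] = -12880/77540 = -0.166107…
E_income = (-249/2677.5) / (-12880/77540) = 0.5598…
0 < E_income < 1 ⇒ normal good, necessity.

0.56; necessity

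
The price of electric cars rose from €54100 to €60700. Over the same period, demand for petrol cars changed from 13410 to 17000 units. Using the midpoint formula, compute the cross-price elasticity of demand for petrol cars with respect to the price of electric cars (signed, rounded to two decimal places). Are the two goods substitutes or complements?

2.05; substitutes

%ΔQ_{petrol cars} = (17000 − 13410)/avg = 3590/15205 = 0.236106…
%ΔP_{electric cars} = (60700 − 54100)/avg = 6600/57400 = 0.114982…
E_cross = (3590/15205) / (6600/57400) = 2.0534…
E_cross > 0 ⇒ the goods are substitutes.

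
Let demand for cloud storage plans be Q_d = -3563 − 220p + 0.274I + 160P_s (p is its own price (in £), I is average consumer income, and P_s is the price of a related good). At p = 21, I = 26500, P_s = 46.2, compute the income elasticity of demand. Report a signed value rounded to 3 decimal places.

1.122

At the given values, Q_d = -3563 − 220(21) + 0.274(26500) + 160(46.2) = 6470.
∂Q_d/∂I = 0.274.
E = (0.274) × (26500/6470) = 1.12225…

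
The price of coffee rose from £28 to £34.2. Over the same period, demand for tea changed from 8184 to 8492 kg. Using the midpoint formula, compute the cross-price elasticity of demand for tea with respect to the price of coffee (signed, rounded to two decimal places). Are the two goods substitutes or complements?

0.19; substitutes

%ΔQ_{tea} = (8492 − 8184)/avg = 308/8338 = 0.036939…
%ΔP_{coffee} = (34.2 − 28)/avg = 6.2/31.1 = 0.199356…
E_cross = (308/8338) / (6.2/31.1) = 0.1852…
E_cross > 0 ⇒ the goods are substitutes.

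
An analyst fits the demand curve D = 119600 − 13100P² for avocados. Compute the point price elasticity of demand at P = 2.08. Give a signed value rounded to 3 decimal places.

-1.801

dD/dP = −2·13100·P = -54496. At P = 2.08, D = 62924.16.
Ed = (dD/dP)·(P/D) = (-54496) × (2.08/62924.16) = -1.80140…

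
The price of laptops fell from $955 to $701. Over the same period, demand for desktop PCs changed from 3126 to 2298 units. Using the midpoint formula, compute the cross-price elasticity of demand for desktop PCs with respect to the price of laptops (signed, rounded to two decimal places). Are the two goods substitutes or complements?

1.00; substitutes

%ΔQ_{desktop PCs} = (2298 − 3126)/avg = -828/2712 = -0.305309…
%ΔP_{laptops} = (701 − 955)/avg = -254/828 = -0.306763…
E_cross = (-828/2712) / (-254/828) = 0.9952…
E_cross > 0 ⇒ the goods are substitutes.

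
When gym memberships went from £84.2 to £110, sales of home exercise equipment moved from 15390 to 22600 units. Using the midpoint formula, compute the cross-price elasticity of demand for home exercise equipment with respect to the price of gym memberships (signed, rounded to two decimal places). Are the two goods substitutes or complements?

1.43; substitutes

%ΔQ_{home exercise equipment} = (22600 − 15390)/avg = 7210/18995 = 0.379573…
%ΔP_{gym memberships} = (110 − 84.2)/avg = 25.8/97.1 = 0.265705…
E_cross = (7210/18995) / (25.8/97.1) = 1.4285…
E_cross > 0 ⇒ the goods are substitutes.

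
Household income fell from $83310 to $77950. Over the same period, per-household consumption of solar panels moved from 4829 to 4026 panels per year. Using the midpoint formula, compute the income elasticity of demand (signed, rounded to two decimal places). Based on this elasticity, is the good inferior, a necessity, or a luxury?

%ΔQ = (4026 − 4829)/[( 4829 + 4026)/2] = -803/4427.5 = -0.181366…
%ΔIncome = (77950 − 83310)/[( 83310 + 77950)/2] = -5360/80630 = -0.066476…
E_income = (-803/4427.5) / (-5360/80630) = 2.7282…
E_income > 1 ⇒ normal good, luxury.

2.73; luxury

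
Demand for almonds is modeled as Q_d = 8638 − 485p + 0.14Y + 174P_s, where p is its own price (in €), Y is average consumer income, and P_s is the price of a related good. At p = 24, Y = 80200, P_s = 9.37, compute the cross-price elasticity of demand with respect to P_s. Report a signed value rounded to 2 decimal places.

0.17

At the given values, Q_d = 8638 − 485(24) + 0.14(80200) + 174(9.37) = 9856.38.
∂Q_d/∂P_s = 174.
E = (174) × (9.37/9856.38) = 0.1654…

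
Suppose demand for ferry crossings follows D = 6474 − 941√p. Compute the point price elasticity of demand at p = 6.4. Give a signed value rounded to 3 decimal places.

-0.291

dD/dp = −941/(2√p) = -185.981. At p = 6.4, D = 4093.44.
Ed = (dD/dp)·(p/D) = (-185.981) × (6.4/4093.44) = -0.29077…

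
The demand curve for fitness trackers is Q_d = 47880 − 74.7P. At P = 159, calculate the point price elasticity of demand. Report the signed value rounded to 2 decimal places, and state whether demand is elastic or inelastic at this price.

dQ_d/dP = −74.7. At P = 159, Q_d = 47880 − 74.7(159) = 36002.7.
Ed = (dQ_d/dP)·(P/Q_d) = −74.7 × (159/36002.7) = -0.3299…
|Ed| = 0.33 < 1, so demand is inelastic.

-0.33; inelastic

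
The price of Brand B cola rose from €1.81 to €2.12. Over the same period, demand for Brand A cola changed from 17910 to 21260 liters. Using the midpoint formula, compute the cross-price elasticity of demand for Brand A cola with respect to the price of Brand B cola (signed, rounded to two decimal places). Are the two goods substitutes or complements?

1.08; substitutes

%ΔQ_{Brand A cola} = (21260 − 17910)/avg = 3350/19585 = 0.171049…
%ΔP_{Brand B cola} = (2.12 − 1.81)/avg = 0.31/1.965 = 0.157760…
E_cross = (3350/19585) / (0.31/1.965) = 1.0842…
E_cross > 0 ⇒ the goods are substitutes.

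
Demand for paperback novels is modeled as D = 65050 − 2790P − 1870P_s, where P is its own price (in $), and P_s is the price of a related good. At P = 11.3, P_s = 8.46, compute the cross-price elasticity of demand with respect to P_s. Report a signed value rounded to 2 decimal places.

At the given values, D = 65050 − 2790(11.3) − 1870(8.46) = 17702.8.
∂D/∂P_s = -1870.
E = (-1870) × (8.46/17702.8) = -0.8936…

-0.89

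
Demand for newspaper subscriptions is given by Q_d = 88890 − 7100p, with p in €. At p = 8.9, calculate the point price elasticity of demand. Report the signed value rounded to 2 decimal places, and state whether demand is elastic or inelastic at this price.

dQ_d/dp = −7100. At p = 8.9, Q_d = 88890 − 7100(8.9) = 25700.
Ed = (dQ_d/dp)·(p/Q_d) = −7100 × (8.9/25700) = -2.4587…
|Ed| = 2.46 > 1, so demand is elastic.

-2.46; elastic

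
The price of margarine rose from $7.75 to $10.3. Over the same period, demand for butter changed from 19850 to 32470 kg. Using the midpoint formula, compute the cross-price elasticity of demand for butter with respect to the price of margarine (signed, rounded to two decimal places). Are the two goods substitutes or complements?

1.71; substitutes

%ΔQ_{butter} = (32470 − 19850)/avg = 12620/26160 = 0.482415…
%ΔP_{margarine} = (10.3 − 7.75)/avg = 2.55/9.025 = 0.282548…
E_cross = (12620/26160) / (2.55/9.025) = 1.7073…
E_cross > 0 ⇒ the goods are substitutes.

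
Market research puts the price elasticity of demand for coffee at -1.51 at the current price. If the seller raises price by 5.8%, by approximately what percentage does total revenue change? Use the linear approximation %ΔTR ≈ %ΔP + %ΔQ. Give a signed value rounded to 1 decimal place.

-3.0%

%ΔQ ≈ Ed × %ΔP = (-1.51) × (+5.8%) = -8.7580%
%ΔTR ≈ %ΔP + %ΔQ = (+5.8%) + (-8.7580%) = -2.9580%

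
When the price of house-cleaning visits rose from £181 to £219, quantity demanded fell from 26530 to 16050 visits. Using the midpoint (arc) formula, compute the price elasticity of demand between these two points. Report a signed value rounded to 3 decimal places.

%ΔQ = (16050 − 26530) / [(26530 + 16050)/2] = -10480/21290 = -0.492249…
%ΔP = (219 − 181) / [(181 + 219)/2] = 38/200 = 0.19
Arc Ed = %ΔQ / %ΔP = (-10480/21290) / (38/200) = -2.59078…

-2.591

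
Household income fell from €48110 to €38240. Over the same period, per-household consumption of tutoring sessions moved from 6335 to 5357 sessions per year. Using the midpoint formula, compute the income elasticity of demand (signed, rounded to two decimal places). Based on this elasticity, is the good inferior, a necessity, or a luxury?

0.73; necessity

%ΔQ = (5357 − 6335)/[( 6335 + 5357)/2] = -978/5846 = -0.167293…
%ΔIncome = (38240 − 48110)/[( 48110 + 38240)/2] = -9870/43175 = -0.228604…
E_income = (-978/5846) / (-9870/43175) = 0.7318…
0 < E_income < 1 ⇒ normal good, necessity.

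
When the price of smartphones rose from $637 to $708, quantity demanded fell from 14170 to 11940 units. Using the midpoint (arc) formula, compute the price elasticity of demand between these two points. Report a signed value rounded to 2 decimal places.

%ΔQ = (11940 − 14170) / [(14170 + 11940)/2] = -2230/13055 = -0.170815…
%ΔP = (708 − 637) / [(637 + 708)/2] = 71/672.5 = 0.105576…
Arc Ed = %ΔQ / %ΔP = (-2230/13055) / (71/672.5) = -1.6179…

-1.62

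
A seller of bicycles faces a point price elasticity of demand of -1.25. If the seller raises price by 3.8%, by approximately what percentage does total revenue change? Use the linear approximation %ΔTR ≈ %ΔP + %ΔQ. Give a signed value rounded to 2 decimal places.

-0.95%

%ΔQ ≈ Ed × %ΔP = (-1.25) × (+3.8%) = -4.7500%
%ΔTR ≈ %ΔP + %ΔQ = (+3.8%) + (-4.7500%) = -0.9500%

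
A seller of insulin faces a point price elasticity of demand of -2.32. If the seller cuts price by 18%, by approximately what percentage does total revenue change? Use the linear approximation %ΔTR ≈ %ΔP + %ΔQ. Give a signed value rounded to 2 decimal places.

+23.76%

%ΔQ ≈ Ed × %ΔP = (-2.32) × (-18%) = +41.7600%
%ΔTR ≈ %ΔP + %ΔQ = (-18%) + (+41.7600%) = +23.7600%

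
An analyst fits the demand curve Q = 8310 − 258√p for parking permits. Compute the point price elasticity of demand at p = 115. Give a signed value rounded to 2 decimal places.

dQ/dp = −258/(2√p) = -12.0293. At p = 115, Q = 5543.26.
Ed = (dQ/dp)·(p/Q) = (-12.0293) × (115/5543.26) = -0.2495…

-0.25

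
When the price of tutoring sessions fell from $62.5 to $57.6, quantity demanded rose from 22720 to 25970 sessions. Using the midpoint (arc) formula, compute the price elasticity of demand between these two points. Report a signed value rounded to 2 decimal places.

-1.64

%ΔQ = (25970 − 22720) / [(22720 + 25970)/2] = 3250/24345 = 0.133497…
%ΔP = (57.6 − 62.5) / [(62.5 + 57.6)/2] = -4.9/60.05 = -0.081598…
Arc Ed = %ΔQ / %ΔP = (3250/24345) / (-4.9/60.05) = -1.6360…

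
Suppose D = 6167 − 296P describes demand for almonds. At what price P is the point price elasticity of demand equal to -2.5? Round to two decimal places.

Ed = −296P/(6167 − 296P). Set this equal to -2.5:
296P = 2.5·(6167 − 296P) ⇒ 296P(1 + 2.5) = 2.5·6167
P = 2.5·6167 / (296·3.5) = 14.8817…

14.88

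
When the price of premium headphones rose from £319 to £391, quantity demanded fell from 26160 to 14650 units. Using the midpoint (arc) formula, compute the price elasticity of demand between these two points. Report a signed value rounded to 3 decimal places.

%ΔQ = (14650 − 26160) / [(26160 + 14650)/2] = -11510/20405 = -0.564077…
%ΔP = (391 − 319) / [(319 + 391)/2] = 72/355 = 0.202816…
Arc Ed = %ΔQ / %ΔP = (-11510/20405) / (72/355) = -2.78121…

-2.781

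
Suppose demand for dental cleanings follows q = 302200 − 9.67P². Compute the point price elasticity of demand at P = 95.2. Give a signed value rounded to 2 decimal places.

dq/dP = −2·9.67·P = -1841.168. At P = 95.2, q = 214560.4032.
Ed = (dq/dP)·(P/q) = (-1841.168) × (95.2/214560.4032) = -0.8169…

-0.82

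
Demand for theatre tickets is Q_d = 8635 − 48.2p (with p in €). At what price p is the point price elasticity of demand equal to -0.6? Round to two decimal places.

67.18

Ed = −48.2p/(8635 − 48.2p). Set this equal to -0.6:
48.2p = 0.6·(8635 − 48.2p) ⇒ 48.2p(1 + 0.6) = 0.6·8635
p = 0.6·8635 / (48.2·1.6) = 67.1810…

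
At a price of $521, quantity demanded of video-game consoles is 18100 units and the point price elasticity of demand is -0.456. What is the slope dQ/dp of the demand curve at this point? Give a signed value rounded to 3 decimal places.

Ed = (dQ/dp)·(p/Q) ⇒ dQ/dp = Ed·Q/p = (-0.456)·18100/521 = -15.84184…

-15.842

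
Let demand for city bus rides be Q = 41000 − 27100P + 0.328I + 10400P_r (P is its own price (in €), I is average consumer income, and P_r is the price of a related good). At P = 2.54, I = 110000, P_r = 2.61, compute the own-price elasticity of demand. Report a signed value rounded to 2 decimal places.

-1.95

At the given values, Q = 41000 − 27100(2.54) + 0.328(110000) + 10400(2.61) = 35390.
∂Q/∂P = −27100.
E = (-27100) × (2.54/35390) = -1.9450…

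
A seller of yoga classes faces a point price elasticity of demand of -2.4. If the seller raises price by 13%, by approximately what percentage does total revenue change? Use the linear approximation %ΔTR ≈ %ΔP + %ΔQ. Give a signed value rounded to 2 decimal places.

%ΔQ ≈ Ed × %ΔP = (-2.4) × (+13%) = -31.2000%
%ΔTR ≈ %ΔP + %ΔQ = (+13%) + (-31.2000%) = -18.2000%

-18.20%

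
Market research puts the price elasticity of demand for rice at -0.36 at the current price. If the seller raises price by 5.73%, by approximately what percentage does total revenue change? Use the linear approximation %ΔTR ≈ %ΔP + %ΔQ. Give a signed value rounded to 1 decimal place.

+3.7%

%ΔQ ≈ Ed × %ΔP = (-0.36) × (+5.73%) = -2.0628%
%ΔTR ≈ %ΔP + %ΔQ = (+5.73%) + (-2.0628%) = +3.6672%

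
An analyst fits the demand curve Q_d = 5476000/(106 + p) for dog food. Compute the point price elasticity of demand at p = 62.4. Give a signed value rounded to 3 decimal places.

dQ_d/dp = −5476000/(106 + p)² = -193.099. At p = 62.4, Q_d = 32517.8.
Ed = (dQ_d/dp)·(p/Q_d) = (-193.099) × (62.4/32517.8) = -0.37054…

-0.371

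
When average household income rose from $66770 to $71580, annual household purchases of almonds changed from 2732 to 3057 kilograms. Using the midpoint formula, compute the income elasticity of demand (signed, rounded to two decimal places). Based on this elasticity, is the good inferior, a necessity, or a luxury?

%ΔQ = (3057 − 2732)/[( 2732 + 3057)/2] = 325/2894.5 = 0.112281…
%ΔIncome = (71580 − 66770)/[( 66770 + 71580)/2] = 4810/69175 = 0.069533…
E_income = (325/2894.5) / (4810/69175) = 1.6147…
E_income > 1 ⇒ normal good, luxury.

1.61; luxury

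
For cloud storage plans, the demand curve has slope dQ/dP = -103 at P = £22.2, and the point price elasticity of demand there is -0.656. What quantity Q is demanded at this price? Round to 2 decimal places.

Ed = (dQ/dP)·(P/Q) ⇒ Q = (dQ/dP)·P/Ed = (-103)·22.2/(-0.656) = 3485.6707…

3485.67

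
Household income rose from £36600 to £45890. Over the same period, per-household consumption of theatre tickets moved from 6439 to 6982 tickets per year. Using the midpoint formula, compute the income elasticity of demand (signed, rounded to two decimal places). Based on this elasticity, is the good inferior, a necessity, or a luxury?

0.36; necessity

%ΔQ = (6982 − 6439)/[( 6439 + 6982)/2] = 543/6710.5 = 0.080917…
%ΔIncome = (45890 − 36600)/[( 36600 + 45890)/2] = 9290/41245 = 0.225239…
E_income = (543/6710.5) / (9290/41245) = 0.3592…
0 < E_income < 1 ⇒ normal good, necessity.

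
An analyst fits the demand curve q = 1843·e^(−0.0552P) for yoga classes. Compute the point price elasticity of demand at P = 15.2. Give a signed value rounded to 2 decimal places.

-0.84

dq/dP = −0.0552·q = -43.9616. At P = 15.2, q = 796.407.
Ed = (dq/dP)·(P/q) = (-43.9616) × (15.2/796.407) = -0.8390…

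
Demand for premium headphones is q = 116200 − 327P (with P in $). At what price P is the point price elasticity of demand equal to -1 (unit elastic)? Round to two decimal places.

177.68

Ed = −327P/(116200 − 327P). Set this equal to -1:
327P = 1·(116200 − 327P) ⇒ 327P(1 + 1) = 1·116200
P = 1·116200 / (327·2) = 177.6758…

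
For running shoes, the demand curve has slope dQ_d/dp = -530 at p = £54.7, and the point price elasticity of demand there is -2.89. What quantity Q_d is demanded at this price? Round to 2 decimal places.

10031.49

Ed = (dQ_d/dp)·(p/Q_d) ⇒ Q_d = (dQ_d/dp)·p/Ed = (-530)·54.7/(-2.89) = 10031.4878…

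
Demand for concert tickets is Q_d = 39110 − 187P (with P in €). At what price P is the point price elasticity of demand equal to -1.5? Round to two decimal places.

125.49

Ed = −187P/(39110 − 187P). Set this equal to -1.5:
187P = 1.5·(39110 − 187P) ⇒ 187P(1 + 1.5) = 1.5·39110
P = 1.5·39110 / (187·2.5) = 125.4866…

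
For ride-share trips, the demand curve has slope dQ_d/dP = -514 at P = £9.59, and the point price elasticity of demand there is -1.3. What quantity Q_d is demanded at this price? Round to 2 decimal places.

3791.74

Ed = (dQ_d/dP)·(P/Q_d) ⇒ Q_d = (dQ_d/dP)·P/Ed = (-514)·9.59/(-1.3) = 3791.7384…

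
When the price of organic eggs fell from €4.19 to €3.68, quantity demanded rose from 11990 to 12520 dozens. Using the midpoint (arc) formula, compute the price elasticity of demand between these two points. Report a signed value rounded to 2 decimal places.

%ΔQ = (12520 − 11990) / [(11990 + 12520)/2] = 530/12255 = 0.043247…
%ΔP = (3.68 − 4.19) / [(4.19 + 3.68)/2] = -0.51/3.935 = -0.129606…
Arc Ed = %ΔQ / %ΔP = (530/12255) / (-0.51/3.935) = -0.3336…

-0.33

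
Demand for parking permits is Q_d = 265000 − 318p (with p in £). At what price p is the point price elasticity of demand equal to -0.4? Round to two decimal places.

238.10

Ed = −318p/(265000 − 318p). Set this equal to -0.4:
318p = 0.4·(265000 − 318p) ⇒ 318p(1 + 0.4) = 0.4·265000
p = 0.4·265000 / (318·1.4) = 238.0952…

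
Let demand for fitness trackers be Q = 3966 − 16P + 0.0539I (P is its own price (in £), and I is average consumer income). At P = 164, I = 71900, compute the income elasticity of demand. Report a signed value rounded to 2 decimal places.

At the given values, Q = 3966 − 16(164) + 0.0539(71900) = 5217.41.
∂Q/∂I = 0.0539.
E = (0.0539) × (71900/5217.41) = 0.7427…

0.74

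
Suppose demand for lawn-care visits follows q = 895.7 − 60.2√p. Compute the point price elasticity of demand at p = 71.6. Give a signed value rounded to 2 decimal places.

-0.66

dq/dp = −60.2/(2√p) = -3.55721. At p = 71.6, q = 386.307.
Ed = (dq/dp)·(p/q) = (-3.55721) × (71.6/386.307) = -0.6593…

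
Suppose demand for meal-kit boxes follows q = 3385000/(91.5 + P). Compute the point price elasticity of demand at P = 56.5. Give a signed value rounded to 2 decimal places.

dq/dP = −3385000/(91.5 + P)² = -154.538. At P = 56.5, q = 22871.6.
Ed = (dq/dP)·(P/q) = (-154.538) × (56.5/22871.6) = -0.3817…

-0.38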